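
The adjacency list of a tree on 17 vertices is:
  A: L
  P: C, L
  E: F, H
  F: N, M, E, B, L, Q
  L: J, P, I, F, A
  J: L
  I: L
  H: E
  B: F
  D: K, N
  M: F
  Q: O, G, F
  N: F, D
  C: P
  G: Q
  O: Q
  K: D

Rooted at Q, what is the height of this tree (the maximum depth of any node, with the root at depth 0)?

The longest root-to-leaf path is Q–F–N–D–K (4 edges).

4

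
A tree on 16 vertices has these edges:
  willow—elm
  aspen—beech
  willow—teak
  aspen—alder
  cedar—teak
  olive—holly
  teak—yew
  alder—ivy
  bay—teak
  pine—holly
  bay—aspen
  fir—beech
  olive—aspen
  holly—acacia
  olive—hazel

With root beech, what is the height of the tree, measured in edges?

The longest root-to-leaf path is beech-aspen-bay-teak-willow-elm (5 edges).

5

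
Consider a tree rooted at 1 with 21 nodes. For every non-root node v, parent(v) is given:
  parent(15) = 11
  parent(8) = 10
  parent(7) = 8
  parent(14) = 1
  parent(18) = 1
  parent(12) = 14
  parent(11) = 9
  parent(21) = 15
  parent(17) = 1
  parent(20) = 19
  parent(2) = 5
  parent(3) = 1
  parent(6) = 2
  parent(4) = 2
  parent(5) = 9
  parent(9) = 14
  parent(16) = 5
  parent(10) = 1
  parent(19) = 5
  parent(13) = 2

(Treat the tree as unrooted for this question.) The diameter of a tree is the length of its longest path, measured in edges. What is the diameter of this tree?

8

BFS from 7 reaches 20 last, at distance 8; BFS from 20 confirms no node is farther.
Path: 7–8–10–1–14–9–5–19–20.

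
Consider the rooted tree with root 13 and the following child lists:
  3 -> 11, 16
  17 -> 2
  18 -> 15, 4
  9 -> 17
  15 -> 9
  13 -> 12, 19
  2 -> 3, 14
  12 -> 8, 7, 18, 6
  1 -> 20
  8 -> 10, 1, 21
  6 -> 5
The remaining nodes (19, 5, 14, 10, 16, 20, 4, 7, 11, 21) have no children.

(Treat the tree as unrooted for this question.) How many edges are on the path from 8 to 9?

4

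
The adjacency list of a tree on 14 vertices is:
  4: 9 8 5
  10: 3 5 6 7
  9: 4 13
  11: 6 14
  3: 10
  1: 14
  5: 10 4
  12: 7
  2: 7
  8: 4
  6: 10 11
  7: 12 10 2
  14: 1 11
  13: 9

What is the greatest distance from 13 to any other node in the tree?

8

A farthest node from 13 is 1.
The path 13-9-4-5-10-6-11-14-1 has 8 edges.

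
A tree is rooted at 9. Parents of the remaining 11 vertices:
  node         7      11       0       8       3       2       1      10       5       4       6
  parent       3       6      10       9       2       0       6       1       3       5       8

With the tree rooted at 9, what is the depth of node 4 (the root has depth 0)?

Climbing from 4 to the root: 4–5–3–2–0–10–1–6–8–9. That's 9 steps.

9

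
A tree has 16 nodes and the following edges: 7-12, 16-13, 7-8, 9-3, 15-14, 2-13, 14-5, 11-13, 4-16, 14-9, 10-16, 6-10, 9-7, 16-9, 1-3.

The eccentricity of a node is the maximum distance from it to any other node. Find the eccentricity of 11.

5

A farthest node from 11 is 1 (5, 15, 12, 8 also at distance 5).
The path 11-13-16-9-3-1 has 5 edges.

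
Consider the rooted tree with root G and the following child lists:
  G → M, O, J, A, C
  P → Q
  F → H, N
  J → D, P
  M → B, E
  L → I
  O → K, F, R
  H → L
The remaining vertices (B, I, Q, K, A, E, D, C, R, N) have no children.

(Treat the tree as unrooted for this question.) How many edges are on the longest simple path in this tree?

Starting from I, a farthest node is Q at distance 8.
One longest path: I - L - H - F - O - G - J - P - Q.
So the diameter is 8.

8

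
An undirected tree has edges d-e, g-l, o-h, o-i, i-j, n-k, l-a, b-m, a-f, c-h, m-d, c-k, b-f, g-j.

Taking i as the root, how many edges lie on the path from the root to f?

5

Path from i to f: i → j → g → l → a → f, which has 5 edges.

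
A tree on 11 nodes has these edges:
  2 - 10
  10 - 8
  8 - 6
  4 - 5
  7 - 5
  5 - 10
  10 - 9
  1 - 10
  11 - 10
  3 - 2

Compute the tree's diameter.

A longest path is 6 – 8 – 10 – 2 – 3, with 4 edges.

4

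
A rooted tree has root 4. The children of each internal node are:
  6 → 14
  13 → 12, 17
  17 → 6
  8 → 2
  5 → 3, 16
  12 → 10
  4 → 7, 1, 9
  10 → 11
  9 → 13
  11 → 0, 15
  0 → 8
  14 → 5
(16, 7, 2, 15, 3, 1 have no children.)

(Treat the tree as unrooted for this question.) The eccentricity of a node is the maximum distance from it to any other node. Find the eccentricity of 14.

Distances from 14 peak at 9, attained at 2.
14-6-17-13-12-10-11-0-8-2

9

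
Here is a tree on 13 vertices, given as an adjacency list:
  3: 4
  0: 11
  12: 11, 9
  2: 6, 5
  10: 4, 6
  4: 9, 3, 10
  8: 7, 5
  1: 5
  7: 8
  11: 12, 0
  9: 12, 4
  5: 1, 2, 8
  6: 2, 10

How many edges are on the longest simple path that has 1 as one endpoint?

9

A farthest node from 1 is 0.
The path 1-5-2-6-10-4-9-12-11-0 has 9 edges.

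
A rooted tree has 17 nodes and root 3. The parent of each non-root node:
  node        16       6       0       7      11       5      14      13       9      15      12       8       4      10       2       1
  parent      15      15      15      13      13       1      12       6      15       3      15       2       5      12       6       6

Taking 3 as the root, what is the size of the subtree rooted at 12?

Descendants of 12 (including itself): 12, 14, 10. That's 3.

3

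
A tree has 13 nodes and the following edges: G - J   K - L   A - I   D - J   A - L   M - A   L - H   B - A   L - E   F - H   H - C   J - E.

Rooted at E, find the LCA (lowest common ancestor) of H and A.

L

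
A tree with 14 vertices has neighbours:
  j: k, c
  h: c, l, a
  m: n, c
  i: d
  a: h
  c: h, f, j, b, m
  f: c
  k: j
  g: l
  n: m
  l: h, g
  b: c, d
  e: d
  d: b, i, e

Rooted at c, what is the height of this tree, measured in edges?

A deepest node is i, reached by c → b → d → i.
That path has 3 edges, so the height is 3.

3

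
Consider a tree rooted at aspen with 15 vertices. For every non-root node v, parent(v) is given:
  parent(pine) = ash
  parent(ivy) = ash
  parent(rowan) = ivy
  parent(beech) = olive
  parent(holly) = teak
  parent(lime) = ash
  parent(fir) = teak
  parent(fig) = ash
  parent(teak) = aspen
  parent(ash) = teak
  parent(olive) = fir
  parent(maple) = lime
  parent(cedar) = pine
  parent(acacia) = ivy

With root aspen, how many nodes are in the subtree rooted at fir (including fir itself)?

The subtree rooted at fir contains: fir, olive, beech — 3 nodes.

3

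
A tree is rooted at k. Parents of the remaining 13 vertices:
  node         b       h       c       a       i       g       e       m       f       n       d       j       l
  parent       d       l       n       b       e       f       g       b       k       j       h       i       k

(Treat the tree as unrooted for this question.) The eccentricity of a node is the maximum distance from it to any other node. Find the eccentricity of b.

Distances from b peak at 11, attained at c.
b-d-h-l-k-f-g-e-i-j-n-c

11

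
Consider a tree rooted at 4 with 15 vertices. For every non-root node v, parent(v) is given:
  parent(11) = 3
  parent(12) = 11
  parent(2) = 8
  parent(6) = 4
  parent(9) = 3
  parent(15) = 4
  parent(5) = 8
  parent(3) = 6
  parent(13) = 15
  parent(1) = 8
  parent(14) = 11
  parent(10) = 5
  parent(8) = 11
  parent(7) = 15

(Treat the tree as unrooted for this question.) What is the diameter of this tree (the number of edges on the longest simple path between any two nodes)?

A longest path is 10-5-8-11-3-6-4-15-13, with 8 edges.

8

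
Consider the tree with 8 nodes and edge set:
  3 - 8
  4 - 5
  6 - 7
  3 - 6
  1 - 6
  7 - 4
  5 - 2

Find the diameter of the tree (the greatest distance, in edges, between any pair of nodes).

A longest path is 8–3–6–7–4–5–2, with 6 edges.

6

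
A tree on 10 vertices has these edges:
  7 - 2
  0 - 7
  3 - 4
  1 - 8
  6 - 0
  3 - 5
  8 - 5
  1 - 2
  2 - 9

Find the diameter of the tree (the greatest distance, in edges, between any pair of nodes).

BFS from 6 reaches 4 last, at distance 8; BFS from 4 confirms no node is farther.
Path: 6 – 0 – 7 – 2 – 1 – 8 – 5 – 3 – 4.

8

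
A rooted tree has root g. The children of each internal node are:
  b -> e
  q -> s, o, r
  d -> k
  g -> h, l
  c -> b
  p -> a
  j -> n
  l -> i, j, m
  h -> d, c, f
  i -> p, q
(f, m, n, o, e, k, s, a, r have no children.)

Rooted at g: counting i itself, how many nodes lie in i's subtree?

i's subtree: {i, p, q, a, o, s, r}, size 7.

7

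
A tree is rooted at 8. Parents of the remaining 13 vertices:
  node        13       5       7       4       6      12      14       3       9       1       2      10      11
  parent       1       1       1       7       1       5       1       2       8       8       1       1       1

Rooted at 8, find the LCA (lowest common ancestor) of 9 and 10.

8

Ancestors of 9 (toward the root): 9, 8.
Ancestors of 10: 10, 1, 8.
The deepest node appearing in both lists is 8.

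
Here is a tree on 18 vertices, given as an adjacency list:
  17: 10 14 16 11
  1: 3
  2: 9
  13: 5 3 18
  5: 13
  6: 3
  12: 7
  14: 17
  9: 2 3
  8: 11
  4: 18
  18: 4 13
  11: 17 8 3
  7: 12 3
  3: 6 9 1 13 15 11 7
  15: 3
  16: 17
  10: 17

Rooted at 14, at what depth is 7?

4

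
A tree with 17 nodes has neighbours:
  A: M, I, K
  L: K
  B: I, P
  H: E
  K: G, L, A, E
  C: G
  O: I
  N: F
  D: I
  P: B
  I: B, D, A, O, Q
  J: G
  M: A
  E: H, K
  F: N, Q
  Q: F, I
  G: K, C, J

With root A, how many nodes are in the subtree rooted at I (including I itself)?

The subtree rooted at I contains: I, Q, O, B, D, F, P, N — 8 nodes.

8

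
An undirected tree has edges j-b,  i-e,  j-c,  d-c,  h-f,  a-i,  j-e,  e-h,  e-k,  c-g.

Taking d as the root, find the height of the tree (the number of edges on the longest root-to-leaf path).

5

f sits deepest: d-c-j-e-h-f — 5 edges from the root.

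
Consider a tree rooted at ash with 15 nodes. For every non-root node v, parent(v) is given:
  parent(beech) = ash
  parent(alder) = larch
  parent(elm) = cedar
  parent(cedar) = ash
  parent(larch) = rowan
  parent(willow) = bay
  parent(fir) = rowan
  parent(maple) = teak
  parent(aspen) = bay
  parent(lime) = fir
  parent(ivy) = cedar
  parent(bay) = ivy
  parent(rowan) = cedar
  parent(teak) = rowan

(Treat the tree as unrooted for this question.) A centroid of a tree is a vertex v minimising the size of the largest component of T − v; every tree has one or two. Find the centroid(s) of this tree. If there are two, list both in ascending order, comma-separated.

Removing cedar splits the tree into components of sizes 7, 4, 2, 1; the largest is 7 ≤ ⌊15/2⌋ = 7.
No neighbour of cedar does as well, so cedar is the unique centroid.

cedar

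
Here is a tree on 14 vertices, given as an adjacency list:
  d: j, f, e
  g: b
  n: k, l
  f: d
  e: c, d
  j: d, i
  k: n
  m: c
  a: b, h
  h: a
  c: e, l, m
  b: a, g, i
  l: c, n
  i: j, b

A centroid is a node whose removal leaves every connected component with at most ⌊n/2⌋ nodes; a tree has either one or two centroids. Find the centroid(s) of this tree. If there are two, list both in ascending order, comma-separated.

Removing d splits the tree into components of sizes 6, 6, 1; the largest is 6 ≤ ⌊14/2⌋ = 7.
Every other node leaves some component of size > 7, so the centroid is unique.

d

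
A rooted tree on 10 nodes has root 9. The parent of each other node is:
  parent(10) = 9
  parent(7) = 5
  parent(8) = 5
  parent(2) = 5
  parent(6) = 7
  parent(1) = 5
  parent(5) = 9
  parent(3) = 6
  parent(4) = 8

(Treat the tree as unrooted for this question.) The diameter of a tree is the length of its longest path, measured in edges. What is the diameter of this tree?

5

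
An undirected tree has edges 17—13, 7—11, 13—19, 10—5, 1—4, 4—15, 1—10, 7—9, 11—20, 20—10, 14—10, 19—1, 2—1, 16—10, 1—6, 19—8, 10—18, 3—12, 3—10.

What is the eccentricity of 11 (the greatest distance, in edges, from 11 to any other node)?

6

A farthest node from 11 is 17.
The path 11-20-10-1-19-13-17 has 6 edges.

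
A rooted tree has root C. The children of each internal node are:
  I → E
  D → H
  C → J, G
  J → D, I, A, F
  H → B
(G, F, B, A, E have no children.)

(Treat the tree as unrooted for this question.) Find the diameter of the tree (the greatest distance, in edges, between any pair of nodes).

5

Starting from E, a farthest node is B at distance 5.
One longest path: E-I-J-D-H-B.
So the diameter is 5.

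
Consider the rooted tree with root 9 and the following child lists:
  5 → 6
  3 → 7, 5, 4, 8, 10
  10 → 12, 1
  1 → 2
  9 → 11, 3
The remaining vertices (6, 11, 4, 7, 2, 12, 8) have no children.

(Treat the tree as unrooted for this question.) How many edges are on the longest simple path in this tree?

5

BFS from 2 reaches 6 last, at distance 5; BFS from 6 confirms no node is farther.
Path: 2 – 1 – 10 – 3 – 5 – 6.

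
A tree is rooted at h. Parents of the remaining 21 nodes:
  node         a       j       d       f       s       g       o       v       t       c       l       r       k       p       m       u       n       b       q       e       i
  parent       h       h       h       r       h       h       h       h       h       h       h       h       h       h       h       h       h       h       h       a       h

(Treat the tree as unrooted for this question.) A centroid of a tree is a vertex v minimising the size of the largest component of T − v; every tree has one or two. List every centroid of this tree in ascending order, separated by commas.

If h is removed the pieces have sizes 2, 2, 1, 1, 1, 1, 1, 1, 1, 1, 1, 1, 1, 1, 1, 1, 1, 1, 1, all ≤ ⌊22/2⌋ = 11.
No neighbour of h does as well, so h is the unique centroid.

h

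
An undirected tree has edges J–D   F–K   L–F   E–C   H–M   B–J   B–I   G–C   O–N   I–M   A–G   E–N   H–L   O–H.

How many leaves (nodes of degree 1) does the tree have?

The leaves are A, D, K.
That is 3 leaves.

3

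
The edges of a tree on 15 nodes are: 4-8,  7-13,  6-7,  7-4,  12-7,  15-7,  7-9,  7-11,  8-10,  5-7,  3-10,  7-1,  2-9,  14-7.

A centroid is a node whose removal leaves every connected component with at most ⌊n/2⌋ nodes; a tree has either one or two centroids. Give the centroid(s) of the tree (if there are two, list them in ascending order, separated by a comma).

Delete 7: the remaining components have sizes 4, 2, 1, 1, 1, 1, 1, 1, 1, 1. Max 4 ≤ 7, so 7 is a centroid.
No neighbour of 7 does as well, so 7 is the unique centroid.

7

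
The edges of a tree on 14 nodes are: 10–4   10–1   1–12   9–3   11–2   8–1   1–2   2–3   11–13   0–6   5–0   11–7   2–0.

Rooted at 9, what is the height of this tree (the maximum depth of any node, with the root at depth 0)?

5

4 sits deepest: 9 → 3 → 2 → 1 → 10 → 4 — 5 edges from the root.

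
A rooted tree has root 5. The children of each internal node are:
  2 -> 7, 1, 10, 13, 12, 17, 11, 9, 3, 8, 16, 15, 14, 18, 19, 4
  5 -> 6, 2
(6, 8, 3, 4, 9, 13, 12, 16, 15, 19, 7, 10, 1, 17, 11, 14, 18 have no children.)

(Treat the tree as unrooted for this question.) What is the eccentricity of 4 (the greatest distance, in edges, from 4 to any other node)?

A farthest node from 4 is 6.
The path 4 – 2 – 5 – 6 has 3 edges.

3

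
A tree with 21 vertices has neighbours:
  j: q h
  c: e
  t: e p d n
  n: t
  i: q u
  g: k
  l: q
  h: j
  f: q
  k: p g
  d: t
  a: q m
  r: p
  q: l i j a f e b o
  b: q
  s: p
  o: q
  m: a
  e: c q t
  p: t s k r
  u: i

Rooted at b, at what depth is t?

3

Climbing from t to the root: t–e–q–b. That's 3 steps.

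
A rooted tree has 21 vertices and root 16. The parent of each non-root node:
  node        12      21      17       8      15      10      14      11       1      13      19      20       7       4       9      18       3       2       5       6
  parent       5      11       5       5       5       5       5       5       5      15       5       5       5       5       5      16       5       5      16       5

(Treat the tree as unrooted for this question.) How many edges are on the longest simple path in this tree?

4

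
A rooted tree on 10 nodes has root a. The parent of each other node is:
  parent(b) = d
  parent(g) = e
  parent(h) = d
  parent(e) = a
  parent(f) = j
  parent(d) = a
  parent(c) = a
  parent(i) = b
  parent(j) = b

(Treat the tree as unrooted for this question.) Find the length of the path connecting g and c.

The path is g – e – a – c, which has 3 edges.

3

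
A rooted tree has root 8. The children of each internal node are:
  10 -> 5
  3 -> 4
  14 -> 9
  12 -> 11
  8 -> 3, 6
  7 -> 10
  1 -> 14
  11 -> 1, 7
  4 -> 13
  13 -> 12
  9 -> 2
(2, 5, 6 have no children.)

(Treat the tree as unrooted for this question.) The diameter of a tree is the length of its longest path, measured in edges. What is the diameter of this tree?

10

BFS from 6 reaches 2 last, at distance 10; BFS from 2 confirms no node is farther.
Path: 6 - 8 - 3 - 4 - 13 - 12 - 11 - 1 - 14 - 9 - 2.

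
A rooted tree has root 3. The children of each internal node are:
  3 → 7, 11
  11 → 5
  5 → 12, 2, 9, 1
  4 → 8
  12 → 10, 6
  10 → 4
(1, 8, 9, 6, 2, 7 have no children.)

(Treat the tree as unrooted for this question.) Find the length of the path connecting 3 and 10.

3 - 11 - 5 - 12 - 10: 4 edges.

4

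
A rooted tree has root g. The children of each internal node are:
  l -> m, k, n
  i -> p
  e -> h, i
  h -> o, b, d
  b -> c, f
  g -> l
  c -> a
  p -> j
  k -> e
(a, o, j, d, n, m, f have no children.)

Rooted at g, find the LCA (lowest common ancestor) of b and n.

Path b→root: b h e k l g; path n→root: n l g.
First common node: l.

l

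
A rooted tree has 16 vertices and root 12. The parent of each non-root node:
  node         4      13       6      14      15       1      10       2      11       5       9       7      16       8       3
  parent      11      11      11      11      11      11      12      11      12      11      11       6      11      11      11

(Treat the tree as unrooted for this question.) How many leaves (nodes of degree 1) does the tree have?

13

The leaves are 1, 2, 3, 4, 5, 7, 8, 9, 10, 13, 14, 15, 16.
That is 13 leaves.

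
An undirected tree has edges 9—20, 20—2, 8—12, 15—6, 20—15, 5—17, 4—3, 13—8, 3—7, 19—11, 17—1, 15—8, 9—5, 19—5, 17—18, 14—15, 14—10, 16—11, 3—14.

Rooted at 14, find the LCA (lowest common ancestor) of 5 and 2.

20

5's ancestor chain is 5, 9, 20, 15, 14 and 2's is 2, 20, 15, 14; they first meet at 20.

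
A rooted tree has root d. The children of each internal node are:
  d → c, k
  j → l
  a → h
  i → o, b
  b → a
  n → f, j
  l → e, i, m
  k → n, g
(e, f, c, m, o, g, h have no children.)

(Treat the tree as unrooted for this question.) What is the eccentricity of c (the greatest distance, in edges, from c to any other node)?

A farthest node from c is h.
The path c – d – k – n – j – l – i – b – a – h has 9 edges.

9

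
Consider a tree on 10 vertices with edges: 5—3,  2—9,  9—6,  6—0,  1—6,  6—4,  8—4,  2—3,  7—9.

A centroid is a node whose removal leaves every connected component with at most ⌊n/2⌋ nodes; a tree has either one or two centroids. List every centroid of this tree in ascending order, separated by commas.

6, 9

Removing 9 splits the tree into components of sizes 5, 3, 1; the largest is 5 ≤ ⌊10/2⌋ = 5.
6 is adjacent to 9 and is also a centroid (the largest component after removing it is likewise 5).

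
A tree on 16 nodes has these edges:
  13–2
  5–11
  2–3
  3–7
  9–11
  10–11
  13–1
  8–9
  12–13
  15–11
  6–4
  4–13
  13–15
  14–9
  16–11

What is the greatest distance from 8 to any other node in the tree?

7

A farthest node from 8 is 7.
The path 8–9–11–15–13–2–3–7 has 7 edges.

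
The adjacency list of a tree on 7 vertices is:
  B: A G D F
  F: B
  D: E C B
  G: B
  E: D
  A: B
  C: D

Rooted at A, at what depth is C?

Path from A to C: A–B–D–C, which has 3 edges.

3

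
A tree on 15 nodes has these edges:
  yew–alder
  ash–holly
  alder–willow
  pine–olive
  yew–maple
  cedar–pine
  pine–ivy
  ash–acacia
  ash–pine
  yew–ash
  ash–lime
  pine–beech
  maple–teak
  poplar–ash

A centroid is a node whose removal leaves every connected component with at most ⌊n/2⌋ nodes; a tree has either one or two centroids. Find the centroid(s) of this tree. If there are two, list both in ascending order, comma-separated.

ash

Removing ash splits the tree into components of sizes 5, 5, 1, 1, 1, 1; the largest is 5 ≤ ⌊15/2⌋ = 7.
No neighbour of ash does as well, so ash is the unique centroid.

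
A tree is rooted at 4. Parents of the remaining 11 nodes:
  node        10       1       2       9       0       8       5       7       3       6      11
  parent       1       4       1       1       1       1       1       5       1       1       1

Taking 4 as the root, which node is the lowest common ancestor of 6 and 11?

6's ancestor chain is 6, 1, 4 and 11's is 11, 1, 4; they first meet at 1.

1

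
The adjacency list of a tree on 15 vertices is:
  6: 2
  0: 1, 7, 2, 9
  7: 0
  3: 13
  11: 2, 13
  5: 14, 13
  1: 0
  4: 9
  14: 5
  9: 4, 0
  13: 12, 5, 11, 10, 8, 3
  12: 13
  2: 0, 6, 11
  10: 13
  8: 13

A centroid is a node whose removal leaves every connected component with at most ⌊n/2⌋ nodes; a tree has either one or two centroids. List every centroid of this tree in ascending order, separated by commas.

11

Delete 11: the remaining components have sizes 7, 7. Max 7 ≤ 7, so 11 is a centroid.
Every other node leaves some component of size > 7, so the centroid is unique.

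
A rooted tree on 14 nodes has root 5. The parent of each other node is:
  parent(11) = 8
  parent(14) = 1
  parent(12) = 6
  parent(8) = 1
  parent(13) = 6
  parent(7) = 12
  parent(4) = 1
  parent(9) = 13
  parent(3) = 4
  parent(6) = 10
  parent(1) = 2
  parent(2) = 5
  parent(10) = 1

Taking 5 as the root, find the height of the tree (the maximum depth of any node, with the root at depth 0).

6

7 sits deepest: 5 – 2 – 1 – 10 – 6 – 12 – 7 — 6 edges from the root.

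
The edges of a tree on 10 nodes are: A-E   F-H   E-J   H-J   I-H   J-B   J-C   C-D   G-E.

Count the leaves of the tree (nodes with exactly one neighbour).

6

Degree-1 nodes: A, B, D, F, G, I — 6 of them.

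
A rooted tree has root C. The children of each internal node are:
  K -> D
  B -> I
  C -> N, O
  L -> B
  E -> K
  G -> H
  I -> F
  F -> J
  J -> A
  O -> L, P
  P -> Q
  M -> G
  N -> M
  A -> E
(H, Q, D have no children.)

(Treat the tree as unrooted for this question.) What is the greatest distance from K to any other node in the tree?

13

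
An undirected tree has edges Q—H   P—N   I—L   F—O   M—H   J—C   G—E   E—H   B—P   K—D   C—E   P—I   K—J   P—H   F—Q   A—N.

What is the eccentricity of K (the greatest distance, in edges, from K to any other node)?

The node farthest from K is L (A, O also at distance 7), via K-J-C-E-H-P-I-L — 7 edges.

7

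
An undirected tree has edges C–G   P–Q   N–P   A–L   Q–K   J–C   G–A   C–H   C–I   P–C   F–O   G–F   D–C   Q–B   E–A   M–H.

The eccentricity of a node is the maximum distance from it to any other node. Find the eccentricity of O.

The node farthest from O is B (K also at distance 6), via O-F-G-C-P-Q-B — 6 edges.

6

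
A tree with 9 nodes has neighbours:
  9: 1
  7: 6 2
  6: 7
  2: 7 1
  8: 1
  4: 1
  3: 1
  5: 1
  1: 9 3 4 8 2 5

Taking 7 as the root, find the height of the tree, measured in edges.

3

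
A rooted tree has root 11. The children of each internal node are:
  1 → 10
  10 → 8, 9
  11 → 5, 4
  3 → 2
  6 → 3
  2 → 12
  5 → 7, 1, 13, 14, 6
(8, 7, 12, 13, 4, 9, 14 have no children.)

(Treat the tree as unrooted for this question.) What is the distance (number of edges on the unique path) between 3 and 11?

Walking from 3: 3 - 6 - 5 - 11. Length 3.

3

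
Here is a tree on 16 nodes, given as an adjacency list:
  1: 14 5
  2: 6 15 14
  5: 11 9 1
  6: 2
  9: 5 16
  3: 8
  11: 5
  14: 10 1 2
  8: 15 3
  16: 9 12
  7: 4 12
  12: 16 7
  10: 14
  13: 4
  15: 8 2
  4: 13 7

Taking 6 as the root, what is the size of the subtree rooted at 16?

Descendants of 16 (including itself): 16, 12, 7, 4, 13. That's 5.

5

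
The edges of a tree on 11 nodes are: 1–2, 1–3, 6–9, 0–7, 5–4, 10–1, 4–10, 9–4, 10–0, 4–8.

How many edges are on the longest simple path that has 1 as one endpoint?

Distances from 1 peak at 4, attained at 6.
1-10-4-9-6

4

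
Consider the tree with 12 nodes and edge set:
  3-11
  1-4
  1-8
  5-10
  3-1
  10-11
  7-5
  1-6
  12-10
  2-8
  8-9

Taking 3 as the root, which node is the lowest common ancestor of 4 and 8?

1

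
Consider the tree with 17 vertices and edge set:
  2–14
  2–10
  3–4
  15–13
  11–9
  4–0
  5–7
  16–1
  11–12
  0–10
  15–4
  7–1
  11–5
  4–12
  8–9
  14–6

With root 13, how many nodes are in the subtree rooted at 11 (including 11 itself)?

7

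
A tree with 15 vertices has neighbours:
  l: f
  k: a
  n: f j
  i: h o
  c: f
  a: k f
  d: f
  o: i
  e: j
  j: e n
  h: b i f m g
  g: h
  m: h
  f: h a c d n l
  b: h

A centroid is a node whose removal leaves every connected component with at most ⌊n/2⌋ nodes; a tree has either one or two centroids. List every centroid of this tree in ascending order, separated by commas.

f

If f is removed the pieces have sizes 6, 3, 2, 1, 1, 1, all ≤ ⌊15/2⌋ = 7.
No neighbour of f does as well, so f is the unique centroid.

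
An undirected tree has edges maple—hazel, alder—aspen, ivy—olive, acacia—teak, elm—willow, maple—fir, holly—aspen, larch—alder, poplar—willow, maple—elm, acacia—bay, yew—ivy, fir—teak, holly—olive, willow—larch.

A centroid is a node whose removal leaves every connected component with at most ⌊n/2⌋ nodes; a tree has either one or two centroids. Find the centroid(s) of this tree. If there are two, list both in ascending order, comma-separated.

willow

Delete willow: the remaining components have sizes 7, 7, 1. Max 7 ≤ 8, so willow is a centroid.
Every other node leaves some component of size > 8, so the centroid is unique.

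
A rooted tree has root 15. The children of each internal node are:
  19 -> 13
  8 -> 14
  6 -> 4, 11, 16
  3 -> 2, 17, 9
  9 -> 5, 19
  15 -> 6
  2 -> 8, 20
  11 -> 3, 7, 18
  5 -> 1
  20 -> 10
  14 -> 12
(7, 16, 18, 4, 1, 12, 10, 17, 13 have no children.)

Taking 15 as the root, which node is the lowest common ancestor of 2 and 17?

2's ancestor chain is 2, 3, 11, 6, 15 and 17's is 17, 3, 11, 6, 15; they first meet at 3.

3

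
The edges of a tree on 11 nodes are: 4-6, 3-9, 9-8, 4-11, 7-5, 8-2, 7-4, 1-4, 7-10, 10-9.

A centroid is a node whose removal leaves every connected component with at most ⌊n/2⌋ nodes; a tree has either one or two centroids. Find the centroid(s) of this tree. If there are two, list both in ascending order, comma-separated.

Removing 7 splits the tree into components of sizes 5, 4, 1; the largest is 5 ≤ ⌊11/2⌋ = 5.
No neighbour of 7 does as well, so 7 is the unique centroid.

7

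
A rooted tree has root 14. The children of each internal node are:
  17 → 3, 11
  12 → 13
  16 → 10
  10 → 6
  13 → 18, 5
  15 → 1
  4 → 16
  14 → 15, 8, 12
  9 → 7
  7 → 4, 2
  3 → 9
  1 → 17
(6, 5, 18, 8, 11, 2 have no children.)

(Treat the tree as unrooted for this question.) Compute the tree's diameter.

13

BFS from 6 reaches 18 last, at distance 13; BFS from 18 confirms no node is farther.
Path: 6–10–16–4–7–9–3–17–1–15–14–12–13–18.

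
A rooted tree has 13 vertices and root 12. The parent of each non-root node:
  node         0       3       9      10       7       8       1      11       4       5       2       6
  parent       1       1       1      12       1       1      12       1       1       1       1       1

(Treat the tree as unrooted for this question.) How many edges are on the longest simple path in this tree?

3

Starting from 10, a farthest node is 6 at distance 3.
One longest path: 10–12–1–6.
So the diameter is 3.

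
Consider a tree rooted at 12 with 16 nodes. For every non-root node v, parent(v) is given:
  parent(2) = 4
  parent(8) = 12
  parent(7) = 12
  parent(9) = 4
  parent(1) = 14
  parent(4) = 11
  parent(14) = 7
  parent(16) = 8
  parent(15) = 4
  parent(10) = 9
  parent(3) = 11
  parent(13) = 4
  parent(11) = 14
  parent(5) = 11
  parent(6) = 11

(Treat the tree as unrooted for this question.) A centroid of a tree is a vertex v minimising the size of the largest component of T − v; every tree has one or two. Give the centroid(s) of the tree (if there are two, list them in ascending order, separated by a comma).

11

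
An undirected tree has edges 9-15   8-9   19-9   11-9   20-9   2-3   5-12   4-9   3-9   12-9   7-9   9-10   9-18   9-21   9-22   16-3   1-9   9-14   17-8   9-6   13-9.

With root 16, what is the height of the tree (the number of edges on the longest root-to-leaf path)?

4

5 sits deepest: 16–3–9–12–5 — 4 edges from the root.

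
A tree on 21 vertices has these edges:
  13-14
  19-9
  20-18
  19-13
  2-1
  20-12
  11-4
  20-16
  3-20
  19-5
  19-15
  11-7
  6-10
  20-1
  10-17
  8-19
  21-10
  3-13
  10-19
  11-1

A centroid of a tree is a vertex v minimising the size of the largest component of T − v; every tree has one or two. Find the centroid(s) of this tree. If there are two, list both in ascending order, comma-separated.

Removing 13 splits the tree into components of sizes 10, 9, 1; the largest is 10 ≤ ⌊21/2⌋ = 10.
Every other node leaves some component of size > 10, so the centroid is unique.

13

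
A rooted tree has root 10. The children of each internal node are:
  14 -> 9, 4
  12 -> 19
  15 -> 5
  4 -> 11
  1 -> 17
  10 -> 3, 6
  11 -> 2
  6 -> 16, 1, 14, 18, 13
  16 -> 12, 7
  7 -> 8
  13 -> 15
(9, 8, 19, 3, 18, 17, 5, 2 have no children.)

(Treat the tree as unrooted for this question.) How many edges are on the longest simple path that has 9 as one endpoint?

5

A farthest node from 9 is 8 (19, 5 also at distance 5).
The path 9 – 14 – 6 – 16 – 7 – 8 has 5 edges.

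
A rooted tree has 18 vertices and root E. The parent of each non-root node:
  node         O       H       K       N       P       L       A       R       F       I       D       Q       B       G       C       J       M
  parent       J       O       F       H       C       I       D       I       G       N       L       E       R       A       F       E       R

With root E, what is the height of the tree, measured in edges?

12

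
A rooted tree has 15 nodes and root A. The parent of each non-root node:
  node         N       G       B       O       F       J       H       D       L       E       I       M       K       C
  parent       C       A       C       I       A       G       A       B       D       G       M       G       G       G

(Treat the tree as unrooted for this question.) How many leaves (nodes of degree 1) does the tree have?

8

The leaves are E, F, H, J, K, L, N, O.
That is 8 leaves.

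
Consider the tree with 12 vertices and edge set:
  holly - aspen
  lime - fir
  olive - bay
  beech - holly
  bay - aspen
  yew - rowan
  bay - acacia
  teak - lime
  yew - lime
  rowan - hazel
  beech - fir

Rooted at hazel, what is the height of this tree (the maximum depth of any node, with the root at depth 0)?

olive sits deepest: hazel → rowan → yew → lime → fir → beech → holly → aspen → bay → olive — 9 edges from the root.

9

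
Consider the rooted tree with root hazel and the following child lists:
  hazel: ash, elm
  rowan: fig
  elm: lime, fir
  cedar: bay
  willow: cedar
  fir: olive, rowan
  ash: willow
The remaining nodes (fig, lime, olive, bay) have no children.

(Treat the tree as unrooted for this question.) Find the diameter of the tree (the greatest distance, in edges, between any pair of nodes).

8

A longest path is bay-cedar-willow-ash-hazel-elm-fir-rowan-fig, with 8 edges.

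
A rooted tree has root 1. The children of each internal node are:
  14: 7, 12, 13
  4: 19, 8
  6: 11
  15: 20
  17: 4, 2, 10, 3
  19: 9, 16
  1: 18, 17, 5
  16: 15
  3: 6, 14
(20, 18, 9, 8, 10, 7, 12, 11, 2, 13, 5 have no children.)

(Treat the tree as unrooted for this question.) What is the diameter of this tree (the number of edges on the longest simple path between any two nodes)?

8

A longest path is 20-15-16-19-4-17-3-14-12, with 8 edges.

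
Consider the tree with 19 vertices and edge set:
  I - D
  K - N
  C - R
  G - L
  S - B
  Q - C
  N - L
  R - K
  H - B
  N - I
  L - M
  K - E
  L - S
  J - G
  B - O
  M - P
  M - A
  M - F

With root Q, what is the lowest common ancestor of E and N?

E's ancestor chain is E, K, R, C, Q and N's is N, K, R, C, Q; they first meet at K.

K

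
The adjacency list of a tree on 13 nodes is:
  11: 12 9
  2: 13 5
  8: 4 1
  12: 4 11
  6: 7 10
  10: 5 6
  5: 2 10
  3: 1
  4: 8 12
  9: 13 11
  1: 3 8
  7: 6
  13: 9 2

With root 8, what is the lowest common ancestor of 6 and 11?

11

6's ancestor chain is 6, 10, 5, 2, 13, 9, 11, 12, 4, 8 and 11's is 11, 12, 4, 8; they first meet at 11.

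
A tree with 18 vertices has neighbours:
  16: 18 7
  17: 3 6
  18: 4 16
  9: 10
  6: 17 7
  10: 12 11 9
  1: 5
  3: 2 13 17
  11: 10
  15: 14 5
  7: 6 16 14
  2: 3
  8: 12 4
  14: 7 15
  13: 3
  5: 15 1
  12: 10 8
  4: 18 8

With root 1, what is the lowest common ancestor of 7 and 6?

7

Path 7→root: 7 14 15 5 1; path 6→root: 6 7 14 15 5 1.
First common node: 7.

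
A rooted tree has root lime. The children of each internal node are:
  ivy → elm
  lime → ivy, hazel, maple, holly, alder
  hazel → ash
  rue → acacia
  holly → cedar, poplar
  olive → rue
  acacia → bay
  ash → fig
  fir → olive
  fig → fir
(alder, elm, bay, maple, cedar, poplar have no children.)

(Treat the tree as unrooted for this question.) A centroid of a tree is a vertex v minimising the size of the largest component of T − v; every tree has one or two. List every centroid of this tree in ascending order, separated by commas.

hazel, lime

Delete lime: the remaining components have sizes 8, 3, 2, 1, 1. Max 8 ≤ 8, so lime is a centroid.
hazel is adjacent to lime and is also a centroid (the largest component after removing it is likewise 8).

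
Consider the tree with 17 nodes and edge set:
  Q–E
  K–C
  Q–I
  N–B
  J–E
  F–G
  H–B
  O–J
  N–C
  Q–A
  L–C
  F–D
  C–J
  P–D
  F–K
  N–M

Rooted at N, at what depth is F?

3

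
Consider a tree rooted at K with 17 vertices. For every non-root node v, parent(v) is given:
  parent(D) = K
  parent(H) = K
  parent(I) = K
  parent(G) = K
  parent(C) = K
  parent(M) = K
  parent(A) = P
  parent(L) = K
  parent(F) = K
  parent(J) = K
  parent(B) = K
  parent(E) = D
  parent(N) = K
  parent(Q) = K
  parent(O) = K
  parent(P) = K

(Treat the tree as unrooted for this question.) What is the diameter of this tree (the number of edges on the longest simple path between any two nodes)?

4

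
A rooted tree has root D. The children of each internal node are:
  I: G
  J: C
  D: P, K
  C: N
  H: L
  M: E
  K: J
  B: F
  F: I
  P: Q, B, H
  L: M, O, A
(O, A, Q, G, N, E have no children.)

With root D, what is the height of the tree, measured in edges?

5

The longest root-to-leaf path is D – P – B – F – I – G (5 edges).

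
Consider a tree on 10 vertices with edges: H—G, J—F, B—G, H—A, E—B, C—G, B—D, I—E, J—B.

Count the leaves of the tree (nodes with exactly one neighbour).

5

Exactly 5 nodes have a single neighbour: A, C, D, F, I.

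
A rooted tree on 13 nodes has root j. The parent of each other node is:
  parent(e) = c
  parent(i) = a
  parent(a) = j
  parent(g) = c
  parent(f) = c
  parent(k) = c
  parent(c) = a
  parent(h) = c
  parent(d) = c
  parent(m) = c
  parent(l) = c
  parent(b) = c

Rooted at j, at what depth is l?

j–a–c–l — 3 edges.

3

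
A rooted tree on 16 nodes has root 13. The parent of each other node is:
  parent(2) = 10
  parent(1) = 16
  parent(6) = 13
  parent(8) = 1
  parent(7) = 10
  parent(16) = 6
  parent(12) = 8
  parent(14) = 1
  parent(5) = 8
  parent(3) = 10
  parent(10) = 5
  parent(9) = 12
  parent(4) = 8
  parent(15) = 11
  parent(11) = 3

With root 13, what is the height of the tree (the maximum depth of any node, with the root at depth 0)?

9

A deepest node is 15, reached by 13–6–16–1–8–5–10–3–11–15.
That path has 9 edges, so the height is 9.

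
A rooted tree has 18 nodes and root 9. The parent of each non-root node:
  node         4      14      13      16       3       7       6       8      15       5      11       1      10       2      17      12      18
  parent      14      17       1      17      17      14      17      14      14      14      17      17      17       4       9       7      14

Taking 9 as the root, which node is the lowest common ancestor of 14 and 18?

Ancestors of 14 (toward the root): 14, 17, 9.
Ancestors of 18: 18, 14, 17, 9.
The deepest node appearing in both lists is 14.

14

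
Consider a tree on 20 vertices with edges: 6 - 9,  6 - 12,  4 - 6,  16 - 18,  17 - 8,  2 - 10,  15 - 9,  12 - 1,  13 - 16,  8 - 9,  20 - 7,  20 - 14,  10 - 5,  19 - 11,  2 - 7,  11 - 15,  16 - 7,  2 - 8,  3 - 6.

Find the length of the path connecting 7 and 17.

3

The path is 7–2–8–17, which has 3 edges.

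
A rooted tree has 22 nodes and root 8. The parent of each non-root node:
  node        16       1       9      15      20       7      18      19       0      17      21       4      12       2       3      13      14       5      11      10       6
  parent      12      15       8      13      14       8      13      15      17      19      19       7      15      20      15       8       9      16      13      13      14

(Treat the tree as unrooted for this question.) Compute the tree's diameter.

9

Starting from 2, a farthest node is 0 at distance 9.
One longest path: 2 - 20 - 14 - 9 - 8 - 13 - 15 - 19 - 17 - 0.
So the diameter is 9.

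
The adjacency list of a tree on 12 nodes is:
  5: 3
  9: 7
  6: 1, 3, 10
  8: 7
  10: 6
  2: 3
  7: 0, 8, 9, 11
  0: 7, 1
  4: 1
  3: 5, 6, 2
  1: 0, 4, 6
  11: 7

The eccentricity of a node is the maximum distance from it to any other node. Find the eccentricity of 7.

A farthest node from 7 is 5 (2 also at distance 5).
The path 7–0–1–6–3–5 has 5 edges.

5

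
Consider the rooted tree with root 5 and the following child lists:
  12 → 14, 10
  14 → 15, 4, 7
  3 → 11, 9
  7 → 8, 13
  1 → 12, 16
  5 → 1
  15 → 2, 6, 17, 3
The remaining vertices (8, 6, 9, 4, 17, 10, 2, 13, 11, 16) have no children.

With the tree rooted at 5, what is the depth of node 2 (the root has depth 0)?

5–1–12–14–15–2 — 5 edges.

5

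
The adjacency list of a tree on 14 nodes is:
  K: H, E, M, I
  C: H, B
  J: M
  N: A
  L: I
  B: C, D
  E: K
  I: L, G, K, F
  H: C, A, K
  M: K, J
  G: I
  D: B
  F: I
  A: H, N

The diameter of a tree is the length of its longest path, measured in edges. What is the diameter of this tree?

Starting from G, a farthest node is D at distance 6.
One longest path: G–I–K–H–C–B–D.
So the diameter is 6.

6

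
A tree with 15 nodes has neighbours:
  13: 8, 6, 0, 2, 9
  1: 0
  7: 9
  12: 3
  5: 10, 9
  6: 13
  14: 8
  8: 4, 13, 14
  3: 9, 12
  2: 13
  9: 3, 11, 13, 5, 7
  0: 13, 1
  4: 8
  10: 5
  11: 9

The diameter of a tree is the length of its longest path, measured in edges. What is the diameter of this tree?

5

Starting from 10, a farthest node is 14 at distance 5.
One longest path: 10 - 5 - 9 - 13 - 8 - 14.
So the diameter is 5.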